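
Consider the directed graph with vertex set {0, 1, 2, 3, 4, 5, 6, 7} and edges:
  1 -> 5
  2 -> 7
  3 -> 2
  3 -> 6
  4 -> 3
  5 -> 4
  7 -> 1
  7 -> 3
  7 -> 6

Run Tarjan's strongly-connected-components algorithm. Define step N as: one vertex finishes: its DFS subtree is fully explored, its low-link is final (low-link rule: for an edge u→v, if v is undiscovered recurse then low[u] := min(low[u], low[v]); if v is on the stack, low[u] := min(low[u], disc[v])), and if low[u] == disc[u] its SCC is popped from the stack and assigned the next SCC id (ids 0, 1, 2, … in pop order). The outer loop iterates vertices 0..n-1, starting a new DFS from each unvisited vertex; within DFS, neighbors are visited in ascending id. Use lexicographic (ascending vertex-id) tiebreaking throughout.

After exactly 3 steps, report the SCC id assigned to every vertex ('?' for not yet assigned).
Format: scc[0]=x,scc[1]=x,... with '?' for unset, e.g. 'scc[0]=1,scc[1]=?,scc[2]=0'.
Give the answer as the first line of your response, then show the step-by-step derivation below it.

scc[0]=0,scc[1]=?,scc[2]=?,scc[3]=?,scc[4]=?,scc[5]=?,scc[6]=1,scc[7]=?

step 1: low=(low[0]=0,low[1]=?,low[2]=?,low[3]=?,low[4]=?,low[5]=?,low[6]=?,low[7]=?); scc=(scc[0]=0,scc[1]=?,scc[2]=?,scc[3]=?,scc[4]=?,scc[5]=?,scc[6]=?,scc[7]=?)
step 2: low=(low[0]=0,low[1]=1,low[2]=5,low[3]=4,low[4]=3,low[5]=2,low[6]=7,low[7]=1); scc=(scc[0]=0,scc[1]=?,scc[2]=?,scc[3]=?,scc[4]=?,scc[5]=?,scc[6]=1,scc[7]=?)
step 3: low=(low[0]=0,low[1]=1,low[2]=5,low[3]=4,low[4]=3,low[5]=2,low[6]=7,low[7]=1); scc=(scc[0]=0,scc[1]=?,scc[2]=?,scc[3]=?,scc[4]=?,scc[5]=?,scc[6]=1,scc[7]=?)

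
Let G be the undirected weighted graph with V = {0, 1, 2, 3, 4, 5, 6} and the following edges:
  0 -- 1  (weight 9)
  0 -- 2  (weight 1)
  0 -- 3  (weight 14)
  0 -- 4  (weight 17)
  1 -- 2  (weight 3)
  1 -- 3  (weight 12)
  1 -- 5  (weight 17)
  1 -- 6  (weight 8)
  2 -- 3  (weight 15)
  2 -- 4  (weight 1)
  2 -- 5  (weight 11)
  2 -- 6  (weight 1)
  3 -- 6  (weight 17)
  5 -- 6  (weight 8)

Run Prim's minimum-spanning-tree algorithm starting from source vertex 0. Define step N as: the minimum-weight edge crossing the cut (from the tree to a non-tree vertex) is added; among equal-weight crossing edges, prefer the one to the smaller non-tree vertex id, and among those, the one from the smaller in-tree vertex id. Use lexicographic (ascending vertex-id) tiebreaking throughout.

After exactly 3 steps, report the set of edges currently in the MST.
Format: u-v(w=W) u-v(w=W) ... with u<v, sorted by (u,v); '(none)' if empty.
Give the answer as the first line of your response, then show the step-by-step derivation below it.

0-2(w=1) 2-4(w=1) 2-6(w=1)

step 1: add edge 0-2 (w=1); MST = {0-2(w=1)}
step 2: add edge 2-4 (w=1); MST = {0-2(w=1) 2-4(w=1)}
step 3: add edge 2-6 (w=1); MST = {0-2(w=1) 2-4(w=1) 2-6(w=1)}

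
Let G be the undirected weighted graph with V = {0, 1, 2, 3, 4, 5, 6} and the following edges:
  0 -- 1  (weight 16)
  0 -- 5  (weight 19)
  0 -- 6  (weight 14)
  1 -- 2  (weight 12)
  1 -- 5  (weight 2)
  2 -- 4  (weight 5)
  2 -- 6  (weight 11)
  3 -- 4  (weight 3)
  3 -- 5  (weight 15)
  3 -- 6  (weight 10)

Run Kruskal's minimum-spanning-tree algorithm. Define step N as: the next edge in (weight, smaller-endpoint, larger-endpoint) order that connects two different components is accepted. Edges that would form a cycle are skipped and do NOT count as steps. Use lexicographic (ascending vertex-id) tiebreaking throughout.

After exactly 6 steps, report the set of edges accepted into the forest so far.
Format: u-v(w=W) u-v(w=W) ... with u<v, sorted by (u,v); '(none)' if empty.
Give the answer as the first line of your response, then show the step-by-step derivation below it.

0-6(w=14) 1-2(w=12) 1-5(w=2) 2-4(w=5) 3-4(w=3) 3-6(w=10)

step 1: add edge 1-5 (w=2); MST = {1-5(w=2)}
step 2: add edge 3-4 (w=3); MST = {1-5(w=2) 3-4(w=3)}
step 3: add edge 2-4 (w=5); MST = {1-5(w=2) 2-4(w=5) 3-4(w=3)}
step 4: add edge 3-6 (w=10); MST = {1-5(w=2) 2-4(w=5) 3-4(w=3) 3-6(w=10)}
step 5: add edge 1-2 (w=12); MST = {1-2(w=12) 1-5(w=2) 2-4(w=5) 3-4(w=3) 3-6(w=10)}
step 6: add edge 0-6 (w=14); MST = {0-6(w=14) 1-2(w=12) 1-5(w=2) 2-4(w=5) 3-4(w=3) 3-6(w=10)}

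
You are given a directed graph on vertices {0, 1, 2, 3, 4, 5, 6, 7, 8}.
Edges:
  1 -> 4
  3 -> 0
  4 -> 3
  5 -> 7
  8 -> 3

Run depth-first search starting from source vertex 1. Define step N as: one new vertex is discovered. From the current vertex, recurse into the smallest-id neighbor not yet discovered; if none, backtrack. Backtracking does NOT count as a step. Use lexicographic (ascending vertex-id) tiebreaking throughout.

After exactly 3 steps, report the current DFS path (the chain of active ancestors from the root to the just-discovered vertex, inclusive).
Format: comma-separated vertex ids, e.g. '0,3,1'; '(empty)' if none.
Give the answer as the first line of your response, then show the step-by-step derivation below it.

1,4,3

step 1: discover 1; path=1; order=1
step 2: discover 4; path=1>4; order=1,4
step 3: discover 3; path=1>4>3; order=1,4,3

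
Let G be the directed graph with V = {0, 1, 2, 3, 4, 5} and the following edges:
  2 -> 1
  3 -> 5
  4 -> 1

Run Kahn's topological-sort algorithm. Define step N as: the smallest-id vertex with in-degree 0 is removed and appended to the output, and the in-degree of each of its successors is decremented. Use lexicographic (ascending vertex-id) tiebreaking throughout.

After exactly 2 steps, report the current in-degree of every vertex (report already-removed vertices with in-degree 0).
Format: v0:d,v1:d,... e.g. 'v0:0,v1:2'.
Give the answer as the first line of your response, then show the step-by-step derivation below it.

v0:0,v1:1,v2:0,v3:0,v4:0,v5:1

step 1: output 0; order=[0]; indeg=(0,2,0,0,0,1)
step 2: output 2; order=[0,2]; indeg=(0,1,0,0,0,1)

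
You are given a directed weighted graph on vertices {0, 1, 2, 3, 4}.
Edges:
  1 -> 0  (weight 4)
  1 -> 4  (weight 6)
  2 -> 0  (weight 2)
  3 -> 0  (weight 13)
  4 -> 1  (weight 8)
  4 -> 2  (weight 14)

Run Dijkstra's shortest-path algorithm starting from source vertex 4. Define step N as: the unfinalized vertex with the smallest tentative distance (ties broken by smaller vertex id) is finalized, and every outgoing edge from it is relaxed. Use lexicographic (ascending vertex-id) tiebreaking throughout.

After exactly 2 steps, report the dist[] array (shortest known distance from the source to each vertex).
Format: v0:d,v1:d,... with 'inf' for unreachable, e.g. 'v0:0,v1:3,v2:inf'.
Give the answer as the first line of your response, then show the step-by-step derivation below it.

v0:12,v1:8,v2:14,v3:inf,v4:0

step 1: dist = v0:inf,v1:8,v2:14,v3:inf,v4:0
step 2: dist = v0:12,v1:8,v2:14,v3:inf,v4:0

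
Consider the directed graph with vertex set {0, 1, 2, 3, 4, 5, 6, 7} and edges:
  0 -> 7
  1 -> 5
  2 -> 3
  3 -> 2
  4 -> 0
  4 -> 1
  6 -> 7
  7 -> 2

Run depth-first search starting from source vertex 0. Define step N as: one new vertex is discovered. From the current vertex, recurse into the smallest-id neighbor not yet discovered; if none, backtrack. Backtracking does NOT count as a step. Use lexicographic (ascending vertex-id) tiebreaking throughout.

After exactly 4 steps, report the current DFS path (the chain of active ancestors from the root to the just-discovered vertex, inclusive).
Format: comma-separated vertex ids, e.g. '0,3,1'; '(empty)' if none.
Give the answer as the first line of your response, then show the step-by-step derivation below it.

0,7,2,3

step 1: discover 0; path=0; order=0
step 2: discover 7; path=0>7; order=0,7
step 3: discover 2; path=0>7>2; order=0,7,2
step 4: discover 3; path=0>7>2>3; order=0,7,2,3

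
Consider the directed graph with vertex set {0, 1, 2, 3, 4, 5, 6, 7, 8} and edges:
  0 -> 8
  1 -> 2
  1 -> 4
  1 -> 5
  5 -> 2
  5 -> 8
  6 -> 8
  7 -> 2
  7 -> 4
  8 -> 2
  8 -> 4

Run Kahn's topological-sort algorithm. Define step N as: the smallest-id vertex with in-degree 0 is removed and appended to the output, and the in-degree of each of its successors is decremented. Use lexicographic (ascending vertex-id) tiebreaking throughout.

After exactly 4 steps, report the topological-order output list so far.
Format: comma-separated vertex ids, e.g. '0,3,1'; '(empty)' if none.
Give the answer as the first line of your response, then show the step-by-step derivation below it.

0,1,3,5

step 1: output 0; order=[0]; indeg=(0,0,4,0,3,1,0,0,2)
step 2: output 1; order=[0,1]; indeg=(0,0,3,0,2,0,0,0,2)
step 3: output 3; order=[0,1,3]; indeg=(0,0,3,0,2,0,0,0,2)
step 4: output 5; order=[0,1,3,5]; indeg=(0,0,2,0,2,0,0,0,1)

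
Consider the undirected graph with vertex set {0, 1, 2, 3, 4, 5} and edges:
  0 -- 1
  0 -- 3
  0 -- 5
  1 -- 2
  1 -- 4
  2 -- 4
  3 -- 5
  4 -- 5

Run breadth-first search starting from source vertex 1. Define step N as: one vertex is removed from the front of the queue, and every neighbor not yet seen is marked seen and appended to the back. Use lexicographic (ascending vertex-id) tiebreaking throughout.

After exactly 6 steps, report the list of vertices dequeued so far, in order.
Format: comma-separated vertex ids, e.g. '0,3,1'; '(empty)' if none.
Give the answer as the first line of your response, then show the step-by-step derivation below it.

1,0,2,4,3,5

step 1: dequeue 1; queue=[0,2,4]; order=1
step 2: dequeue 0; queue=[2,4,3,5]; order=1,0
step 3: dequeue 2; queue=[4,3,5]; order=1,0,2
step 4: dequeue 4; queue=[3,5]; order=1,0,2,4
step 5: dequeue 3; queue=[5]; order=1,0,2,4,3
step 6: dequeue 5; queue=[(empty)]; order=1,0,2,4,3,5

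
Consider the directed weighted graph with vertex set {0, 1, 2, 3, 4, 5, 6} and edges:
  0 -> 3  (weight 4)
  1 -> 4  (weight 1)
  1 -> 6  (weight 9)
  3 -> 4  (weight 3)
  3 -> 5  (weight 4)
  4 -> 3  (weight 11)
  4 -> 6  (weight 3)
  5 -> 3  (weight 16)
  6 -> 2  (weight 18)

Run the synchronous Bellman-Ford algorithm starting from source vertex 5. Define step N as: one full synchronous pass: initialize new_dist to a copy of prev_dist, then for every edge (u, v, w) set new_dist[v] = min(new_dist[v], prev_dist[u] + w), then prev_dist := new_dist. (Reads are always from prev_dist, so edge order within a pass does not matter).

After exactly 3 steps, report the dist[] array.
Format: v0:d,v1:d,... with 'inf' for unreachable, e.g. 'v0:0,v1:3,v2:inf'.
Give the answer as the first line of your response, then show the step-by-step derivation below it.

v0:inf,v1:inf,v2:inf,v3:16,v4:19,v5:0,v6:22

step 1: dist = v0:inf,v1:inf,v2:inf,v3:16,v4:inf,v5:0,v6:inf
step 2: dist = v0:inf,v1:inf,v2:inf,v3:16,v4:19,v5:0,v6:inf
step 3: dist = v0:inf,v1:inf,v2:inf,v3:16,v4:19,v5:0,v6:22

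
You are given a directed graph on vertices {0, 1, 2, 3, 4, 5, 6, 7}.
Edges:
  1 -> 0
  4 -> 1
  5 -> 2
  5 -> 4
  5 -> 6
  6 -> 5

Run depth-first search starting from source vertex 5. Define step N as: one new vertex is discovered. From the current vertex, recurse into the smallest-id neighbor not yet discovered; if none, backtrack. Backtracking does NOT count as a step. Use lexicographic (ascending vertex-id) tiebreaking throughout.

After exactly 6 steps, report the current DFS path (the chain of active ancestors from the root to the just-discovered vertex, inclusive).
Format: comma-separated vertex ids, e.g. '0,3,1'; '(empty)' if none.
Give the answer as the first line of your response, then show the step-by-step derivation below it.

5,6

step 1: discover 5; path=5; order=5
step 2: discover 2; path=5>2; order=5,2
step 3: discover 4; path=5>4; order=5,2,4
step 4: discover 1; path=5>4>1; order=5,2,4,1
step 5: discover 0; path=5>4>1>0; order=5,2,4,1,0
step 6: discover 6; path=5>6; order=5,2,4,1,0,6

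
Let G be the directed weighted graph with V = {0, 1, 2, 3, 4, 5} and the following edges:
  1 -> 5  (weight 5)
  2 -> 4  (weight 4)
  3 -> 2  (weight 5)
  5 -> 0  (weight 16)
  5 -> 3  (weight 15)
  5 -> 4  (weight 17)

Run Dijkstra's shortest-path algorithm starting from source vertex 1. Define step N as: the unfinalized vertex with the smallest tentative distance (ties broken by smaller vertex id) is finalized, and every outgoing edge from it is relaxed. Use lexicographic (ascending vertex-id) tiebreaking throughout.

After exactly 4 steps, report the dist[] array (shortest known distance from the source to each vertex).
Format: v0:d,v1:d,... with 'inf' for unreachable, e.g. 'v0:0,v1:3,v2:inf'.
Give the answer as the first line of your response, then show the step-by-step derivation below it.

v0:21,v1:0,v2:25,v3:20,v4:22,v5:5

step 1: dist = v0:inf,v1:0,v2:inf,v3:inf,v4:inf,v5:5
step 2: dist = v0:21,v1:0,v2:inf,v3:20,v4:22,v5:5
step 3: dist = v0:21,v1:0,v2:25,v3:20,v4:22,v5:5
step 4: dist = v0:21,v1:0,v2:25,v3:20,v4:22,v5:5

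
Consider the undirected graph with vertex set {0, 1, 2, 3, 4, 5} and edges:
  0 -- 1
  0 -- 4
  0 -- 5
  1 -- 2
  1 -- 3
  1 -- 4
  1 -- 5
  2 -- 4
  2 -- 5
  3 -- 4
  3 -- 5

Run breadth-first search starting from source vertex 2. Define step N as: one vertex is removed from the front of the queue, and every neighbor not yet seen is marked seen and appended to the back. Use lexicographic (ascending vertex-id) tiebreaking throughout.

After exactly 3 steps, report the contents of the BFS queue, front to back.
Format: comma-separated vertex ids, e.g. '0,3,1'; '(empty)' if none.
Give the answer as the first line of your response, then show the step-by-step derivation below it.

5,0,3

step 1: dequeue 2; queue=[1,4,5]; order=2
step 2: dequeue 1; queue=[4,5,0,3]; order=2,1
step 3: dequeue 4; queue=[5,0,3]; order=2,1,4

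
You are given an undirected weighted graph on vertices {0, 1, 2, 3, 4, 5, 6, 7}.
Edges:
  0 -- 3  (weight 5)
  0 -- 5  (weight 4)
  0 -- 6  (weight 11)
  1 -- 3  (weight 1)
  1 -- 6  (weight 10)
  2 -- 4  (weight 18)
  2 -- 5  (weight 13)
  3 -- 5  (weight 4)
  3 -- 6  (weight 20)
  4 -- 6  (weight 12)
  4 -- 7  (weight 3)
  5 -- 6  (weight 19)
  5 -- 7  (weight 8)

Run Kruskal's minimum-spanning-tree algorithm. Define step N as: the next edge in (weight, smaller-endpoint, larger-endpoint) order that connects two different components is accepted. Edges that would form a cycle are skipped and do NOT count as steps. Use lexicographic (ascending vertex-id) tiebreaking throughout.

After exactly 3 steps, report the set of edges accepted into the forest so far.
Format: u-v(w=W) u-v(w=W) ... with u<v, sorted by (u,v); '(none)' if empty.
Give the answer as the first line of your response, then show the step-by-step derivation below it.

0-5(w=4) 1-3(w=1) 4-7(w=3)

step 1: add edge 1-3 (w=1); MST = {1-3(w=1)}
step 2: add edge 4-7 (w=3); MST = {1-3(w=1) 4-7(w=3)}
step 3: add edge 0-5 (w=4); MST = {0-5(w=4) 1-3(w=1) 4-7(w=3)}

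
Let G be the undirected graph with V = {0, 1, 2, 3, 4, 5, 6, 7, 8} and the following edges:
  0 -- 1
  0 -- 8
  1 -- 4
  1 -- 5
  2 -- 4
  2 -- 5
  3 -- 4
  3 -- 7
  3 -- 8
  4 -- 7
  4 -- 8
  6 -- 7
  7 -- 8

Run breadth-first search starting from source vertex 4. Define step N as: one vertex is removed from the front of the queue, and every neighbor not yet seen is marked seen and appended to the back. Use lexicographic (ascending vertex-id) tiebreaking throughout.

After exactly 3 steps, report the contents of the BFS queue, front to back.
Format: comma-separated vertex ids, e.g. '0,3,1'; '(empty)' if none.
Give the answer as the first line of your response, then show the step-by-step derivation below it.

3,7,8,0,5

step 1: dequeue 4; queue=[1,2,3,7,8]; order=4
step 2: dequeue 1; queue=[2,3,7,8,0,5]; order=4,1
step 3: dequeue 2; queue=[3,7,8,0,5]; order=4,1,2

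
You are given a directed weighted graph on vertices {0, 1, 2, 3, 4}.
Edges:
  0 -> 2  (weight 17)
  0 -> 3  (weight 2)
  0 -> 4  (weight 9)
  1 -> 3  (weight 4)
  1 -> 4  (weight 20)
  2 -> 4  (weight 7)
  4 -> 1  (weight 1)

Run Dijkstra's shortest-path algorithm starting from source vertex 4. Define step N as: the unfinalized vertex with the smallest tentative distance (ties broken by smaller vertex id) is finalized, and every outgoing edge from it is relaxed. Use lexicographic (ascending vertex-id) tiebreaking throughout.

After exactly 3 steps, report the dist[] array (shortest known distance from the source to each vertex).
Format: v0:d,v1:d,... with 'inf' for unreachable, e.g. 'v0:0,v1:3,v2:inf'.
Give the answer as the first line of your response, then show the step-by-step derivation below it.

v0:inf,v1:1,v2:inf,v3:5,v4:0

step 1: dist = v0:inf,v1:1,v2:inf,v3:inf,v4:0
step 2: dist = v0:inf,v1:1,v2:inf,v3:5,v4:0
step 3: dist = v0:inf,v1:1,v2:inf,v3:5,v4:0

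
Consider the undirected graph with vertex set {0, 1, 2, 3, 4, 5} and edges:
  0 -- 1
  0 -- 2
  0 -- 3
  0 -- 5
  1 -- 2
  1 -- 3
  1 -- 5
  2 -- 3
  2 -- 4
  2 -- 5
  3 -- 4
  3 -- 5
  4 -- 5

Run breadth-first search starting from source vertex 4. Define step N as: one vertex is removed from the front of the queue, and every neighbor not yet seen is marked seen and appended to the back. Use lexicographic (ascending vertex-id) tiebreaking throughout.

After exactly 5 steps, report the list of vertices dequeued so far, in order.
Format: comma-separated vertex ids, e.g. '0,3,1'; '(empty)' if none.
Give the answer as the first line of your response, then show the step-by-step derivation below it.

4,2,3,5,0

step 1: dequeue 4; queue=[2,3,5]; order=4
step 2: dequeue 2; queue=[3,5,0,1]; order=4,2
step 3: dequeue 3; queue=[5,0,1]; order=4,2,3
step 4: dequeue 5; queue=[0,1]; order=4,2,3,5
step 5: dequeue 0; queue=[1]; order=4,2,3,5,0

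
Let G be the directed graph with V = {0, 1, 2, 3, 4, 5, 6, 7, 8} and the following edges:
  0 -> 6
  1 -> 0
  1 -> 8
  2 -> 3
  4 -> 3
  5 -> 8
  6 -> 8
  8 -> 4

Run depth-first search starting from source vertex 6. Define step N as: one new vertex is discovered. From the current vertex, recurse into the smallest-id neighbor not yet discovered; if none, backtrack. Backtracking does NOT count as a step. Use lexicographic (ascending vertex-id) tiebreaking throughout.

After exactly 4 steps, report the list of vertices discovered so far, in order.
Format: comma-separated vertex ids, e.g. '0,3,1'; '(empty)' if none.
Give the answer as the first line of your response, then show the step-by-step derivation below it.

6,8,4,3

step 1: discover 6; path=6; order=6
step 2: discover 8; path=6>8; order=6,8
step 3: discover 4; path=6>8>4; order=6,8,4
step 4: discover 3; path=6>8>4>3; order=6,8,4,3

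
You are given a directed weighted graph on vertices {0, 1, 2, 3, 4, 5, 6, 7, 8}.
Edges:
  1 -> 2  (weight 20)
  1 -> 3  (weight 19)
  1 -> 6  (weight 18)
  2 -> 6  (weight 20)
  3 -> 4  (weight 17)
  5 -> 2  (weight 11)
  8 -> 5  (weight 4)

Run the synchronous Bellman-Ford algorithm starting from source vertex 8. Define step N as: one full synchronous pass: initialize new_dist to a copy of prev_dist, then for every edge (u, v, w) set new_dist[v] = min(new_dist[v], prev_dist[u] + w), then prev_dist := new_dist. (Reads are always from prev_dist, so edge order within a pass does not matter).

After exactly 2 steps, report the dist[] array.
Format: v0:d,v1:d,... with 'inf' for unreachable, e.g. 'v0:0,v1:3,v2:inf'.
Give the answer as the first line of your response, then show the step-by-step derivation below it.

v0:inf,v1:inf,v2:15,v3:inf,v4:inf,v5:4,v6:inf,v7:inf,v8:0

step 1: dist = v0:inf,v1:inf,v2:inf,v3:inf,v4:inf,v5:4,v6:inf,v7:inf,v8:0
step 2: dist = v0:inf,v1:inf,v2:15,v3:inf,v4:inf,v5:4,v6:inf,v7:inf,v8:0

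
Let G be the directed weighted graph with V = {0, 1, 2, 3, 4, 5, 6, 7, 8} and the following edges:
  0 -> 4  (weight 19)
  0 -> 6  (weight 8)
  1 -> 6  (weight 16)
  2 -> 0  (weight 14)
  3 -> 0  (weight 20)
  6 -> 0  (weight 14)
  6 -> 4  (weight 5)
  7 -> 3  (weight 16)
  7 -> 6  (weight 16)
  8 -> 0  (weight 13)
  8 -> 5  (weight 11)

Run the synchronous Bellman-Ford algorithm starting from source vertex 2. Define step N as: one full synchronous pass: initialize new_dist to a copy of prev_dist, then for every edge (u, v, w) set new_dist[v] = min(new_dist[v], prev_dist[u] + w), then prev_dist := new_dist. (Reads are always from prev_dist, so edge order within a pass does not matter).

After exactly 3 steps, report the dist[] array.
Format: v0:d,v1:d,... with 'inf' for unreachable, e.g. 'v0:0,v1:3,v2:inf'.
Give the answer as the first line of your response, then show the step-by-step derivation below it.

v0:14,v1:inf,v2:0,v3:inf,v4:27,v5:inf,v6:22,v7:inf,v8:inf

step 1: dist = v0:14,v1:inf,v2:0,v3:inf,v4:inf,v5:inf,v6:inf,v7:inf,v8:inf
step 2: dist = v0:14,v1:inf,v2:0,v3:inf,v4:33,v5:inf,v6:22,v7:inf,v8:inf
step 3: dist = v0:14,v1:inf,v2:0,v3:inf,v4:27,v5:inf,v6:22,v7:inf,v8:inf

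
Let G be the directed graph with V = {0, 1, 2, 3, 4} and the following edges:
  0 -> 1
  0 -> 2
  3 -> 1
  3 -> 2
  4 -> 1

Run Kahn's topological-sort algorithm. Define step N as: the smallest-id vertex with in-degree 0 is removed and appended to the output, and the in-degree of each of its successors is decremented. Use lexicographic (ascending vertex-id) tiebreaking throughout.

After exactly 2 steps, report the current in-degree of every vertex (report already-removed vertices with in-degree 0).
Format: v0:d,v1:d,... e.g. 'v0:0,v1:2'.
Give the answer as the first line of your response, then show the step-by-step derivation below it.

v0:0,v1:1,v2:0,v3:0,v4:0

step 1: output 0; order=[0]; indeg=(0,2,1,0,0)
step 2: output 3; order=[0,3]; indeg=(0,1,0,0,0)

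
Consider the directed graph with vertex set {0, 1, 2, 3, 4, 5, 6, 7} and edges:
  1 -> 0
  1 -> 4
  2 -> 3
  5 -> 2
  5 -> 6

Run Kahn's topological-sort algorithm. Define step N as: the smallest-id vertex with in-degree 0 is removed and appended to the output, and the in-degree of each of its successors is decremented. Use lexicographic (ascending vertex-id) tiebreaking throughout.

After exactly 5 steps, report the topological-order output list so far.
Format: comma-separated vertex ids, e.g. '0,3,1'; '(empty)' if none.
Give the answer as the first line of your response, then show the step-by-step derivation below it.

1,0,4,5,2

step 1: output 1; order=[1]; indeg=(0,0,1,1,0,0,1,0)
step 2: output 0; order=[1,0]; indeg=(0,0,1,1,0,0,1,0)
step 3: output 4; order=[1,0,4]; indeg=(0,0,1,1,0,0,1,0)
step 4: output 5; order=[1,0,4,5]; indeg=(0,0,0,1,0,0,0,0)
step 5: output 2; order=[1,0,4,5,2]; indeg=(0,0,0,0,0,0,0,0)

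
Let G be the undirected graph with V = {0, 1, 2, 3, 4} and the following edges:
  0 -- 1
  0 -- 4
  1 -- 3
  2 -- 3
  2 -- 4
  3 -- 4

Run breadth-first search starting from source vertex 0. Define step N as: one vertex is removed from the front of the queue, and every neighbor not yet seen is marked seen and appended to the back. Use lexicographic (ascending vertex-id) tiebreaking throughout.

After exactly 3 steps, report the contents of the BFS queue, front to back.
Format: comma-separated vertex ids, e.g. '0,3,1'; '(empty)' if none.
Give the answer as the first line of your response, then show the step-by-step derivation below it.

3,2

step 1: dequeue 0; queue=[1,4]; order=0
step 2: dequeue 1; queue=[4,3]; order=0,1
step 3: dequeue 4; queue=[3,2]; order=0,1,4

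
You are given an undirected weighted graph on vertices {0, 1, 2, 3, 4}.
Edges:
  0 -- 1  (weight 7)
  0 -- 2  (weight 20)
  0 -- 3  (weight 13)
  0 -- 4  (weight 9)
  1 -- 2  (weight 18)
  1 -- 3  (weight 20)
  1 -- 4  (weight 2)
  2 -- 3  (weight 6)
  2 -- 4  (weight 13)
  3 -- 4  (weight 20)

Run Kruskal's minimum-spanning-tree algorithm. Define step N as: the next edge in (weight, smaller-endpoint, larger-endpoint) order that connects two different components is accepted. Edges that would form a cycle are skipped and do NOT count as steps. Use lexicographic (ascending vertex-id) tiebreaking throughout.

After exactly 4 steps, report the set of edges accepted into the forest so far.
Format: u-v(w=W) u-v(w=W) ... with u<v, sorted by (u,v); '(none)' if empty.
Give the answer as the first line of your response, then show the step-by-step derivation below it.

0-1(w=7) 0-3(w=13) 1-4(w=2) 2-3(w=6)

step 1: add edge 1-4 (w=2); MST = {1-4(w=2)}
step 2: add edge 2-3 (w=6); MST = {1-4(w=2) 2-3(w=6)}
step 3: add edge 0-1 (w=7); MST = {0-1(w=7) 1-4(w=2) 2-3(w=6)}
step 4: add edge 0-3 (w=13); MST = {0-1(w=7) 0-3(w=13) 1-4(w=2) 2-3(w=6)}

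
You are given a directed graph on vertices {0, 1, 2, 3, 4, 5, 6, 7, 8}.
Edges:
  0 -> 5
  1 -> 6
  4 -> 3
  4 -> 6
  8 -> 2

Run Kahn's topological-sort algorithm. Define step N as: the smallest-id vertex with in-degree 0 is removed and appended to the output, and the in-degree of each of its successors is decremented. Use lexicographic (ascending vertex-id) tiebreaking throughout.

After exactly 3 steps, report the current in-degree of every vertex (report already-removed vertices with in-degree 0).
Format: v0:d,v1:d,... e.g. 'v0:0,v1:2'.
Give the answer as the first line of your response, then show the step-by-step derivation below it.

v0:0,v1:0,v2:1,v3:0,v4:0,v5:0,v6:0,v7:0,v8:0

step 1: output 0; order=[0]; indeg=(0,0,1,1,0,0,2,0,0)
step 2: output 1; order=[0,1]; indeg=(0,0,1,1,0,0,1,0,0)
step 3: output 4; order=[0,1,4]; indeg=(0,0,1,0,0,0,0,0,0)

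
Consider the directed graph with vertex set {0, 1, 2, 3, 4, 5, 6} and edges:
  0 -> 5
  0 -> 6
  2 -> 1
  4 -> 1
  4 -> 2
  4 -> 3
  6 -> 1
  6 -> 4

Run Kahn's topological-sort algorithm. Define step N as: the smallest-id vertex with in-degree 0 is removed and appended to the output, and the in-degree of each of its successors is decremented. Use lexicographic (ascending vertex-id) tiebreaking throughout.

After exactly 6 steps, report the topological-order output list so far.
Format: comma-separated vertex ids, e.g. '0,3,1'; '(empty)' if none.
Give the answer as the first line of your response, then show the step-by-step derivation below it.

0,5,6,4,2,1

step 1: output 0; order=[0]; indeg=(0,3,1,1,1,0,0)
step 2: output 5; order=[0,5]; indeg=(0,3,1,1,1,0,0)
step 3: output 6; order=[0,5,6]; indeg=(0,2,1,1,0,0,0)
step 4: output 4; order=[0,5,6,4]; indeg=(0,1,0,0,0,0,0)
step 5: output 2; order=[0,5,6,4,2]; indeg=(0,0,0,0,0,0,0)
step 6: output 1; order=[0,5,6,4,2,1]; indeg=(0,0,0,0,0,0,0)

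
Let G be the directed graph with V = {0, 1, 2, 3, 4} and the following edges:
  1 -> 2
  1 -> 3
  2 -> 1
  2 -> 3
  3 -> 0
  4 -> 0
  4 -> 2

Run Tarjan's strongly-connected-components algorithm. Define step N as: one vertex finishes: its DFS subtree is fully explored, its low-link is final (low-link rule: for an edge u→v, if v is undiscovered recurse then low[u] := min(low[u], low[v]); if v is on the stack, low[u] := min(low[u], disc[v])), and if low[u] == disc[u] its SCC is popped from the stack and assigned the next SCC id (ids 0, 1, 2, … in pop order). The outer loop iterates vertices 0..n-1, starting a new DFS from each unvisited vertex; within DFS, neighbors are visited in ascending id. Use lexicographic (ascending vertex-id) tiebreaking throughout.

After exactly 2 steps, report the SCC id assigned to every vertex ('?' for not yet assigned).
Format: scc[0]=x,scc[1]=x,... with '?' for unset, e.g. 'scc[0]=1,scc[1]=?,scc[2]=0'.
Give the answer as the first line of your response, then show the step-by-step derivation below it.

scc[0]=0,scc[1]=?,scc[2]=?,scc[3]=1,scc[4]=?

step 1: low=(low[0]=0,low[1]=?,low[2]=?,low[3]=?,low[4]=?); scc=(scc[0]=0,scc[1]=?,scc[2]=?,scc[3]=?,scc[4]=?)
step 2: low=(low[0]=0,low[1]=1,low[2]=1,low[3]=3,low[4]=?); scc=(scc[0]=0,scc[1]=?,scc[2]=?,scc[3]=1,scc[4]=?)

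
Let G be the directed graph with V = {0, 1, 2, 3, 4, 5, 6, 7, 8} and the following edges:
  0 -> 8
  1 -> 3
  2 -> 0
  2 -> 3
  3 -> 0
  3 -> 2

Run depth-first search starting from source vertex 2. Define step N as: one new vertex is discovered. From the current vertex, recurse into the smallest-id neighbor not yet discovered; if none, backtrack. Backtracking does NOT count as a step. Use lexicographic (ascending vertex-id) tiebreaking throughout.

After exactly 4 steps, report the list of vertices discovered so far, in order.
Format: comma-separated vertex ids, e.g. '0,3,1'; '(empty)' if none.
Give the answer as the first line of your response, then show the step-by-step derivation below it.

2,0,8,3

step 1: discover 2; path=2; order=2
step 2: discover 0; path=2>0; order=2,0
step 3: discover 8; path=2>0>8; order=2,0,8
step 4: discover 3; path=2>3; order=2,0,8,3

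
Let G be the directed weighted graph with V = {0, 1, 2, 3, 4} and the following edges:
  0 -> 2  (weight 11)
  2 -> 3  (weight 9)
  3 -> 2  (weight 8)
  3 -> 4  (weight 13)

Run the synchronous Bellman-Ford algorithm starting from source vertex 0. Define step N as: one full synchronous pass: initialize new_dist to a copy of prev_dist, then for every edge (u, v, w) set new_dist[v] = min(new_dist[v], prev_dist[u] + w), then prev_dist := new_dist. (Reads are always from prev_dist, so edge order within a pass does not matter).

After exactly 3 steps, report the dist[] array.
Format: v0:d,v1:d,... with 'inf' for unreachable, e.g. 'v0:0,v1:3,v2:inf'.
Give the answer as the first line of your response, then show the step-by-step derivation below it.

v0:0,v1:inf,v2:11,v3:20,v4:33

step 1: dist = v0:0,v1:inf,v2:11,v3:inf,v4:inf
step 2: dist = v0:0,v1:inf,v2:11,v3:20,v4:inf
step 3: dist = v0:0,v1:inf,v2:11,v3:20,v4:33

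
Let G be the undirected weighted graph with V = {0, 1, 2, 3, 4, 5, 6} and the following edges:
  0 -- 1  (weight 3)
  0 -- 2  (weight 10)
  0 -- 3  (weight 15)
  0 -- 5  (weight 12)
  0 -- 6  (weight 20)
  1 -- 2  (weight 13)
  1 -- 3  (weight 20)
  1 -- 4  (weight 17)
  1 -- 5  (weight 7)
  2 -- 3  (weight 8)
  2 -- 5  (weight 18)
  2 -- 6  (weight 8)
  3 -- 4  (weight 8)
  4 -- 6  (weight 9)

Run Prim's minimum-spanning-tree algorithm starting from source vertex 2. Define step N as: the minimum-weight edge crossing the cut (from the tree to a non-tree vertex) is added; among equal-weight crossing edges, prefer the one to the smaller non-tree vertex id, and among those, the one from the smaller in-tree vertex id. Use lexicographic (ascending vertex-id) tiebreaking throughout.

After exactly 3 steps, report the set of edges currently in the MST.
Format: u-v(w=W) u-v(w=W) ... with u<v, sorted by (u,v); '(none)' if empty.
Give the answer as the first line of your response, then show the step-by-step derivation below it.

2-3(w=8) 2-6(w=8) 3-4(w=8)

step 1: add edge 2-3 (w=8); MST = {2-3(w=8)}
step 2: add edge 3-4 (w=8); MST = {2-3(w=8) 3-4(w=8)}
step 3: add edge 2-6 (w=8); MST = {2-3(w=8) 2-6(w=8) 3-4(w=8)}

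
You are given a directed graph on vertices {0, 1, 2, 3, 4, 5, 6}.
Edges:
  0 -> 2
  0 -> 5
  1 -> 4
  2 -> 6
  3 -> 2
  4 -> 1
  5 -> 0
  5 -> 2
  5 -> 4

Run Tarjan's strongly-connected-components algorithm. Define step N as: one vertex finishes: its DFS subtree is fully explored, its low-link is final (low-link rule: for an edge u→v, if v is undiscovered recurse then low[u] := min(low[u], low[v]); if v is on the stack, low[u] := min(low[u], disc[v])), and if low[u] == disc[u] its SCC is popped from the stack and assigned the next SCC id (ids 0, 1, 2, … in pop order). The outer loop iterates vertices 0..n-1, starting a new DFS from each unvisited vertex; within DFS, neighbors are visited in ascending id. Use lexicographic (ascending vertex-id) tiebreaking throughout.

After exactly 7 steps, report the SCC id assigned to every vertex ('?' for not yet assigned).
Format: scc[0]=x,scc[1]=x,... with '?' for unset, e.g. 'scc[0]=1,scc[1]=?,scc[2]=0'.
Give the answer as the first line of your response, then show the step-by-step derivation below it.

scc[0]=3,scc[1]=2,scc[2]=1,scc[3]=4,scc[4]=2,scc[5]=3,scc[6]=0

step 1: low=(low[0]=0,low[1]=?,low[2]=1,low[3]=?,low[4]=?,low[5]=?,low[6]=2); scc=(scc[0]=?,scc[1]=?,scc[2]=?,scc[3]=?,scc[4]=?,scc[5]=?,scc[6]=0)
step 2: low=(low[0]=0,low[1]=?,low[2]=1,low[3]=?,low[4]=?,low[5]=?,low[6]=2); scc=(scc[0]=?,scc[1]=?,scc[2]=1,scc[3]=?,scc[4]=?,scc[5]=?,scc[6]=0)
step 3: low=(low[0]=0,low[1]=4,low[2]=1,low[3]=?,low[4]=4,low[5]=0,low[6]=2); scc=(scc[0]=?,scc[1]=?,scc[2]=1,scc[3]=?,scc[4]=?,scc[5]=?,scc[6]=0)
step 4: low=(low[0]=0,low[1]=4,low[2]=1,low[3]=?,low[4]=4,low[5]=0,low[6]=2); scc=(scc[0]=?,scc[1]=2,scc[2]=1,scc[3]=?,scc[4]=2,scc[5]=?,scc[6]=0)
step 5: low=(low[0]=0,low[1]=4,low[2]=1,low[3]=?,low[4]=4,low[5]=0,low[6]=2); scc=(scc[0]=?,scc[1]=2,scc[2]=1,scc[3]=?,scc[4]=2,scc[5]=?,scc[6]=0)
step 6: low=(low[0]=0,low[1]=4,low[2]=1,low[3]=?,low[4]=4,low[5]=0,low[6]=2); scc=(scc[0]=3,scc[1]=2,scc[2]=1,scc[3]=?,scc[4]=2,scc[5]=3,scc[6]=0)
step 7: low=(low[0]=0,low[1]=4,low[2]=1,low[3]=6,low[4]=4,low[5]=0,low[6]=2); scc=(scc[0]=3,scc[1]=2,scc[2]=1,scc[3]=4,scc[4]=2,scc[5]=3,scc[6]=0)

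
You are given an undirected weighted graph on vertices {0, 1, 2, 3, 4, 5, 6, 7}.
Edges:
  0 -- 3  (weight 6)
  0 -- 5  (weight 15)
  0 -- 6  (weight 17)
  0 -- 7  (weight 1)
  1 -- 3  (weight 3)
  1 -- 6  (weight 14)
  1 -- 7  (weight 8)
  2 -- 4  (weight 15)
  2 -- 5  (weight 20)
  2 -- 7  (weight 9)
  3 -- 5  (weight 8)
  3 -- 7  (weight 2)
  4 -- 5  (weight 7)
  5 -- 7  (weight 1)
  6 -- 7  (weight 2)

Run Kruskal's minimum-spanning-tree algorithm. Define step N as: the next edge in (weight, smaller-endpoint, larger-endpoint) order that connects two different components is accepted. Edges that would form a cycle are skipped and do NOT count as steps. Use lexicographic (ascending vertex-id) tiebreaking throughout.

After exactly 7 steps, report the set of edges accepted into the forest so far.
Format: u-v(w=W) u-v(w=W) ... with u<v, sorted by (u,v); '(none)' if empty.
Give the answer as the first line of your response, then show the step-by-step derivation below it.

0-7(w=1) 1-3(w=3) 2-7(w=9) 3-7(w=2) 4-5(w=7) 5-7(w=1) 6-7(w=2)

step 1: add edge 0-7 (w=1); MST = {0-7(w=1)}
step 2: add edge 5-7 (w=1); MST = {0-7(w=1) 5-7(w=1)}
step 3: add edge 3-7 (w=2); MST = {0-7(w=1) 3-7(w=2) 5-7(w=1)}
step 4: add edge 6-7 (w=2); MST = {0-7(w=1) 3-7(w=2) 5-7(w=1) 6-7(w=2)}
step 5: add edge 1-3 (w=3); MST = {0-7(w=1) 1-3(w=3) 3-7(w=2) 5-7(w=1) 6-7(w=2)}
step 6: add edge 4-5 (w=7); MST = {0-7(w=1) 1-3(w=3) 3-7(w=2) 4-5(w=7) 5-7(w=1) 6-7(w=2)}
step 7: add edge 2-7 (w=9); MST = {0-7(w=1) 1-3(w=3) 2-7(w=9) 3-7(w=2) 4-5(w=7) 5-7(w=1) 6-7(w=2)}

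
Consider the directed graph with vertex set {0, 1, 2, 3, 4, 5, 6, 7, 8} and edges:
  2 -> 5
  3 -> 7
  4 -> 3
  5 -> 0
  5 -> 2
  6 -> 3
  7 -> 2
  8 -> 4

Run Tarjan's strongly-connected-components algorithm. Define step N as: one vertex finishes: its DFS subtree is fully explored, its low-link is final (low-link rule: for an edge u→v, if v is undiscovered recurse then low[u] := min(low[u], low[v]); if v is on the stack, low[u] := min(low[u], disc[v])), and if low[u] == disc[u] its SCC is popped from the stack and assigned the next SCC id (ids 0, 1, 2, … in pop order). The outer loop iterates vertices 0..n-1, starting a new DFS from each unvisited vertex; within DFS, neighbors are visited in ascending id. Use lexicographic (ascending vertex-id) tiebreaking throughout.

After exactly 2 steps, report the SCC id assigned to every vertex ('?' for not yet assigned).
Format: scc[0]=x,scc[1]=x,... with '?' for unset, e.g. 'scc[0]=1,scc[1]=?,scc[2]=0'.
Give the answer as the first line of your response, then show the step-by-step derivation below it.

scc[0]=0,scc[1]=1,scc[2]=?,scc[3]=?,scc[4]=?,scc[5]=?,scc[6]=?,scc[7]=?,scc[8]=?

step 1: low=(low[0]=0,low[1]=?,low[2]=?,low[3]=?,low[4]=?,low[5]=?,low[6]=?,low[7]=?,low[8]=?); scc=(scc[0]=0,scc[1]=?,scc[2]=?,scc[3]=?,scc[4]=?,scc[5]=?,scc[6]=?,scc[7]=?,scc[8]=?)
step 2: low=(low[0]=0,low[1]=1,low[2]=?,low[3]=?,low[4]=?,low[5]=?,low[6]=?,low[7]=?,low[8]=?); scc=(scc[0]=0,scc[1]=1,scc[2]=?,scc[3]=?,scc[4]=?,scc[5]=?,scc[6]=?,scc[7]=?,scc[8]=?)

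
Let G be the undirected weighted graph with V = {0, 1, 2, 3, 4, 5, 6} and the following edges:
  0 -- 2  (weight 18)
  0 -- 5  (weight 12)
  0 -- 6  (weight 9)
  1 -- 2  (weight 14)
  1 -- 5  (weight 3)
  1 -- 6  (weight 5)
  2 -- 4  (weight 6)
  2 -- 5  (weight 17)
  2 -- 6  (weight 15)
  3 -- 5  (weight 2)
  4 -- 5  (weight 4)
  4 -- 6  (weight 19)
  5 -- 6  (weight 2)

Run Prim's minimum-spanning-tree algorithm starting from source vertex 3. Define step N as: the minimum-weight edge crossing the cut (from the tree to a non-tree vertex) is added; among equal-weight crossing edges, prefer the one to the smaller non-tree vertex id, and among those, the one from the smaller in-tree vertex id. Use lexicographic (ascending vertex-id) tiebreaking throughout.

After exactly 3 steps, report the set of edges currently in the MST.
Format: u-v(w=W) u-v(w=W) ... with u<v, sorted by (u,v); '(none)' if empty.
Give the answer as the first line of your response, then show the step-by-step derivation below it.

1-5(w=3) 3-5(w=2) 5-6(w=2)

step 1: add edge 3-5 (w=2); MST = {3-5(w=2)}
step 2: add edge 5-6 (w=2); MST = {3-5(w=2) 5-6(w=2)}
step 3: add edge 1-5 (w=3); MST = {1-5(w=3) 3-5(w=2) 5-6(w=2)}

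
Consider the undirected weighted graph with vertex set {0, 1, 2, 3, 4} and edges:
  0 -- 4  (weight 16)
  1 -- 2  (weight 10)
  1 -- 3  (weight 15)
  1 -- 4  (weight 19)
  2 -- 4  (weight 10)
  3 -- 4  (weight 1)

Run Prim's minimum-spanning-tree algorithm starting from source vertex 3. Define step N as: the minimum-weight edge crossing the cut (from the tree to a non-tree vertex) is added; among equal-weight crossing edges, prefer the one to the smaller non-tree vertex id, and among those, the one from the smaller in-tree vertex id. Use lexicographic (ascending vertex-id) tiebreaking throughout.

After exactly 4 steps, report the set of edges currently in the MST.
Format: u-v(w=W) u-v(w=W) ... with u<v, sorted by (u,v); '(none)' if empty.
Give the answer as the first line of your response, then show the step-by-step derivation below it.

0-4(w=16) 1-2(w=10) 2-4(w=10) 3-4(w=1)

step 1: add edge 3-4 (w=1); MST = {3-4(w=1)}
step 2: add edge 2-4 (w=10); MST = {2-4(w=10) 3-4(w=1)}
step 3: add edge 1-2 (w=10); MST = {1-2(w=10) 2-4(w=10) 3-4(w=1)}
step 4: add edge 0-4 (w=16); MST = {0-4(w=16) 1-2(w=10) 2-4(w=10) 3-4(w=1)}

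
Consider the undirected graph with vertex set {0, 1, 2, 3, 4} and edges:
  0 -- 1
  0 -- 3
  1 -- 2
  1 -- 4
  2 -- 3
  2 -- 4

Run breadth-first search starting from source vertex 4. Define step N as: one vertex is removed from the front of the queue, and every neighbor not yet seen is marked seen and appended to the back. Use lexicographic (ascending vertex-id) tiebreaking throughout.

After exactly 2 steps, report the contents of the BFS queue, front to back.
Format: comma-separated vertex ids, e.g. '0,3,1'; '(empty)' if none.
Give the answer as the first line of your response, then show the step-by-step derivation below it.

2,0

step 1: dequeue 4; queue=[1,2]; order=4
step 2: dequeue 1; queue=[2,0]; order=4,1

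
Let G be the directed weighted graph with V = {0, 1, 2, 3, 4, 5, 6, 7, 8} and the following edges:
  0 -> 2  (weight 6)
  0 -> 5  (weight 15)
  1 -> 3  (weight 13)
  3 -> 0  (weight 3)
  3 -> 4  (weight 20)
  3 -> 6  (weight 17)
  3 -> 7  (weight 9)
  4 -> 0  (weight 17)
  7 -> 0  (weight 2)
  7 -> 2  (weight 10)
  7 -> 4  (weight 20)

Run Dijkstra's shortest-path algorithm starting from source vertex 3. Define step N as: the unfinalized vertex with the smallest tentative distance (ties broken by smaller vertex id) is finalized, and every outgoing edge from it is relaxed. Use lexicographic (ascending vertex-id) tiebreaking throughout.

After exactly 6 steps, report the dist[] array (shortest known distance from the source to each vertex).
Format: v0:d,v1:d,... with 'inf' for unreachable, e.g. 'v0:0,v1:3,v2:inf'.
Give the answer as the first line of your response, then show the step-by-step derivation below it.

v0:3,v1:inf,v2:9,v3:0,v4:20,v5:18,v6:17,v7:9,v8:inf

step 1: dist = v0:3,v1:inf,v2:inf,v3:0,v4:20,v5:inf,v6:17,v7:9,v8:inf
step 2: dist = v0:3,v1:inf,v2:9,v3:0,v4:20,v5:18,v6:17,v7:9,v8:inf
step 3: dist = v0:3,v1:inf,v2:9,v3:0,v4:20,v5:18,v6:17,v7:9,v8:inf
step 4: dist = v0:3,v1:inf,v2:9,v3:0,v4:20,v5:18,v6:17,v7:9,v8:inf
step 5: dist = v0:3,v1:inf,v2:9,v3:0,v4:20,v5:18,v6:17,v7:9,v8:inf
step 6: dist = v0:3,v1:inf,v2:9,v3:0,v4:20,v5:18,v6:17,v7:9,v8:inf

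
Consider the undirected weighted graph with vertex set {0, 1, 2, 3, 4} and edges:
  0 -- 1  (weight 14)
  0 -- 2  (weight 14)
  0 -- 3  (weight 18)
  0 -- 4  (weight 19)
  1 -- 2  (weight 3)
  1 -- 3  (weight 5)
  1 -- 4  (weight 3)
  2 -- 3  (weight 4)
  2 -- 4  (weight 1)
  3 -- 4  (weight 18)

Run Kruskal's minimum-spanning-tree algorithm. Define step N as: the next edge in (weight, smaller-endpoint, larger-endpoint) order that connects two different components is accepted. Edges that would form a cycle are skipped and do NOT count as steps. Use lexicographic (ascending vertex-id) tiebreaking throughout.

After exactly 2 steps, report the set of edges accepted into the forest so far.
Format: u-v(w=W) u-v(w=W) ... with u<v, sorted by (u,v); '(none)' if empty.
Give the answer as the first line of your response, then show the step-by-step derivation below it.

1-2(w=3) 2-4(w=1)

step 1: add edge 2-4 (w=1); MST = {2-4(w=1)}
step 2: add edge 1-2 (w=3); MST = {1-2(w=3) 2-4(w=1)}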